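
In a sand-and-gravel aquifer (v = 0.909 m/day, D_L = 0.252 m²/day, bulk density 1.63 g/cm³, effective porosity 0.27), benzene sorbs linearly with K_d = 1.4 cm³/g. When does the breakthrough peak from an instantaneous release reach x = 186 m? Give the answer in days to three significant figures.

1930 days

Retardation factor R = 1 + ρ_b·K_d/n = 1 + 1.63 × 1.4/0.27 = 9.452.
Sorption retards both mechanisms: v_R = v/R = 0.09617 m/day, D_R = D/R = 0.02666 m²/day.
Peak time from v_R²t² + 2D_R t − x² = 0: t = (√(D_R² + v_R²x²) − D_R)/v_R².
√(D_R² + v_R²x²) = √(0.02666² + 0.09617² × 186²) = 17.89; v_R² = 0.009249.
t = (17.89 − 0.02666)/0.009249 = 1930 days.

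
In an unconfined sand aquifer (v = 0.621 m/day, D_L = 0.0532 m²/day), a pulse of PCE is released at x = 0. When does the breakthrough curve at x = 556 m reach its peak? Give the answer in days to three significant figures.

For the 1D instantaneous-source solution, setting ∂C/∂t = 0 at fixed x gives v²t² + 2Dt − x² = 0, so t = (√(D² + v²x²) − D)/v².
√(D² + v²x²) = √(0.0532² + 0.621² × 556²) = 345.3; v² = 0.385641.
t = (345.3 − 0.0532)/0.385641 = 895 days (vs. the pure-advection estimate x/v = 895 d).

895 days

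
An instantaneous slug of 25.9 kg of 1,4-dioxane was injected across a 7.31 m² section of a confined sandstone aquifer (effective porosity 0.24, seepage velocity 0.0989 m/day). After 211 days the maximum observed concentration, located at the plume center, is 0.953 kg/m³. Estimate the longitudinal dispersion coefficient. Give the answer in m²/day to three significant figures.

0.0905 m²/day

At the plume center C_max = M/(n_e·A·√(4πDt)), so D = M²/(4πt·(n_e·A·C_max)²).
n_e·A·C_max = 0.24 × 7.31 × 0.953 = 1.672 kg/m.
D = 25.9²/(4π × 211 × 1.672²) = 0.0905 m²/day.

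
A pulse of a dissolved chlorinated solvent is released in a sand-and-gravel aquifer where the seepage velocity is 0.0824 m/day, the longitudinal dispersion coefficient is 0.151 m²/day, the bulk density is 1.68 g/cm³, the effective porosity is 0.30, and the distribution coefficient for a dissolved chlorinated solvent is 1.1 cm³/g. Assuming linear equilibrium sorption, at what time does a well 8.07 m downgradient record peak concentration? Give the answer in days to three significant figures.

Retardation factor R = 1 + ρ_b·K_d/n = 1 + 1.68 × 1.1/0.30 = 7.160.
Sorption retards both mechanisms: v_R = v/R = 0.01151 m/day, D_R = D/R = 0.02109 m²/day.
Peak time from v_R²t² + 2D_R t − x² = 0: t = (√(D_R² + v_R²x²) − D_R)/v_R².
√(D_R² + v_R²x²) = √(0.02109² + 0.01151² × 8.07²) = 0.09525; v_R² = 0.0001325.
t = (0.09525 − 0.02109)/0.0001325 = 560 days.

560 days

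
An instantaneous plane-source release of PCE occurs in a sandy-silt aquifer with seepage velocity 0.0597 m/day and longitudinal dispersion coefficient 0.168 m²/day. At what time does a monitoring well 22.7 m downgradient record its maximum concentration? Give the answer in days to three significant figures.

336 days

For the 1D instantaneous-source solution, setting ∂C/∂t = 0 at fixed x gives v²t² + 2Dt − x² = 0, so t = (√(D² + v²x²) − D)/v².
√(D² + v²x²) = √(0.168² + 0.0597² × 22.7²) = 1.366; v² = 0.00356409.
t = (1.366 − 0.168)/0.00356409 = 336 days (vs. the pure-advection estimate x/v = 380 d).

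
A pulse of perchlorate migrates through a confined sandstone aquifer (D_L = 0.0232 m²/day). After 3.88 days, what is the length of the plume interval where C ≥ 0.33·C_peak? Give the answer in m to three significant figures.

1.26 m

The plume is Gaussian with σ = √(2Dt) = √(2 × 0.0232 × 3.88) = 0.4243 m.
C/C_peak = exp(−Δx²/(2σ²)) = 0.33 ⇒ Δx = σ·√(−2 ln 0.33) = 0.4243 × 1.489 = 0.6318 m.
Width = 2Δx = 1.26 m.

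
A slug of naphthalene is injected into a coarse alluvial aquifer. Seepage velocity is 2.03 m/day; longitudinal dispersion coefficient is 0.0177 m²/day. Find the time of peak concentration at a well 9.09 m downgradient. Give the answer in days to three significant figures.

For the 1D instantaneous-source solution, setting ∂C/∂t = 0 at fixed x gives v²t² + 2Dt − x² = 0, so t = (√(D² + v²x²) − D)/v².
√(D² + v²x²) = √(0.0177² + 2.03² × 9.09²) = 18.45; v² = 4.1209.
t = (18.45 − 0.0177)/4.1209 = 4.47 days (vs. the pure-advection estimate x/v = 4.48 d).

4.47 days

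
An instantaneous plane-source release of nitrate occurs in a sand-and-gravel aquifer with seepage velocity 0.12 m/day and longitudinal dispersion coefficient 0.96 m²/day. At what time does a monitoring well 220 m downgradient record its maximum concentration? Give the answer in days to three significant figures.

1770 days

For the 1D instantaneous-source solution, setting ∂C/∂t = 0 at fixed x gives v²t² + 2Dt − x² = 0, so t = (√(D² + v²x²) − D)/v².
√(D² + v²x²) = √(0.96² + 0.12² × 220²) = 26.42; v² = 0.0144.
t = (26.42 − 0.96)/0.0144 = 1770 days (vs. the pure-advection estimate x/v = 1830 d).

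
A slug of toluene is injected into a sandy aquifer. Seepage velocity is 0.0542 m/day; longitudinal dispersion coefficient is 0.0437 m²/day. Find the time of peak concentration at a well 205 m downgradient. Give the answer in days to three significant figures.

3770 days

For the 1D instantaneous-source solution, setting ∂C/∂t = 0 at fixed x gives v²t² + 2Dt − x² = 0, so t = (√(D² + v²x²) − D)/v².
√(D² + v²x²) = √(0.0437² + 0.0542² × 205²) = 11.11; v² = 0.00293764.
t = (11.11 − 0.0437)/0.00293764 = 3770 days (vs. the pure-advection estimate x/v = 3780 d).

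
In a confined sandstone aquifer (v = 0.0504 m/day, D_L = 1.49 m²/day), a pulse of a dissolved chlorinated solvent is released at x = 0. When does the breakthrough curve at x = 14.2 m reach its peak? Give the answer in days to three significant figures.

64.2 days

For the 1D instantaneous-source solution, setting ∂C/∂t = 0 at fixed x gives v²t² + 2Dt − x² = 0, so t = (√(D² + v²x²) − D)/v².
√(D² + v²x²) = √(1.49² + 0.0504² × 14.2²) = 1.653; v² = 0.00254016.
t = (1.653 − 1.49)/0.00254016 = 64.2 days (vs. the pure-advection estimate x/v = 282 d).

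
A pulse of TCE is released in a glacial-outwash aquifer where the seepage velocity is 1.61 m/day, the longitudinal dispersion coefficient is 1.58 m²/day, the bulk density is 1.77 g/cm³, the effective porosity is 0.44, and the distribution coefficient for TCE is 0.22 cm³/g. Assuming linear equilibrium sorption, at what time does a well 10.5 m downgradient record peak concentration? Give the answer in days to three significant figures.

Retardation factor R = 1 + ρ_b·K_d/n = 1 + 1.77 × 0.22/0.44 = 1.885.
Sorption retards both mechanisms: v_R = v/R = 0.8541 m/day, D_R = D/R = 0.8382 m²/day.
Peak time from v_R²t² + 2D_R t − x² = 0: t = (√(D_R² + v_R²x²) − D_R)/v_R².
√(D_R² + v_R²x²) = √(0.8382² + 0.8541² × 10.5²) = 9.007; v_R² = 0.7295.
t = (9.007 − 0.8382)/0.7295 = 11.2 days.

11.2 days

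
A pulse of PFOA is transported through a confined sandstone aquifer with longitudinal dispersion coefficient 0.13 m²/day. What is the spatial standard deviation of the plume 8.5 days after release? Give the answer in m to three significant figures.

Dispersive spreading gives a Gaussian with σ² = 2Dt; advection only shifts the center.
σ = √(2 × 0.13 × 8.5) = 1.49 m.

1.49 m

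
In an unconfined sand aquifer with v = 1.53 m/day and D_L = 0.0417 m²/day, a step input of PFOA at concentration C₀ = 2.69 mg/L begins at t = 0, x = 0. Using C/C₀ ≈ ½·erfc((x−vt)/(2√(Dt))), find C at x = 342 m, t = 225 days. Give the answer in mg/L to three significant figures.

1.88 mg/L

For a continuous step input, C/C₀ ≈ ½·erfc((x−vt)/(2√(Dt))).
vt = 1.53 × 225 = 344.25 m and 2√(Dt) = 2√(0.0417 × 225) = 6.126 m.
Argument (x−vt)/(2√(Dt)) = (342 − 344.25)/6.126 = -0.3673; ½·erfc(-0.3673) = 0.6983.
C = 2.69 × 0.6983 = 1.88 mg/L.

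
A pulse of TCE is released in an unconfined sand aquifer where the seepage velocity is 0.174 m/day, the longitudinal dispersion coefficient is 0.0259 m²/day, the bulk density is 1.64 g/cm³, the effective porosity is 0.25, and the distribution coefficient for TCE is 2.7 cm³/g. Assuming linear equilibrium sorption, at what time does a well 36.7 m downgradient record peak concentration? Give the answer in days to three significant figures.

3930 days

Retardation factor R = 1 + ρ_b·K_d/n = 1 + 1.64 × 2.7/0.25 = 18.71.
Sorption retards both mechanisms: v_R = v/R = 0.009300 m/day, D_R = D/R = 0.001384 m²/day.
Peak time from v_R²t² + 2D_R t − x² = 0: t = (√(D_R² + v_R²x²) − D_R)/v_R².
√(D_R² + v_R²x²) = √(0.001384² + 0.009300² × 36.7²) = 0.3413; v_R² = 8.649e-05.
t = (0.3413 − 0.001384)/8.649e-05 = 3930 days.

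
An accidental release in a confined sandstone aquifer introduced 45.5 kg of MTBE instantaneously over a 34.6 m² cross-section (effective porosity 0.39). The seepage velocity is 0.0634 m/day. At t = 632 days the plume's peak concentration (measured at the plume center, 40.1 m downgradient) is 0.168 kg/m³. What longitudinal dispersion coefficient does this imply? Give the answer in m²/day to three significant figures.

At the plume center C_max = M/(n_e·A·√(4πDt)), so D = M²/(4πt·(n_e·A·C_max)²).
n_e·A·C_max = 0.39 × 34.6 × 0.168 = 2.267 kg/m.
D = 45.5²/(4π × 632 × 2.267²) = 0.0507 m²/day.

0.0507 m²/day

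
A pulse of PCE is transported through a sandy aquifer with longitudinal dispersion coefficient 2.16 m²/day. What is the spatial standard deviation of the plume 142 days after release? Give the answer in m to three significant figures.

Dispersive spreading gives a Gaussian with σ² = 2Dt; advection only shifts the center.
σ = √(2 × 2.16 × 142) = 24.8 m.

24.8 m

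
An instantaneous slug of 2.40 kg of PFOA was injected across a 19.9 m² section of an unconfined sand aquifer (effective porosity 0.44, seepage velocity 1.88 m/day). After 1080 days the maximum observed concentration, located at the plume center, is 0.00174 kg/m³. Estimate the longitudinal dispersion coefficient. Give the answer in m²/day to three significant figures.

1.83 m²/day

At the plume center C_max = M/(n_e·A·√(4πDt)), so D = M²/(4πt·(n_e·A·C_max)²).
n_e·A·C_max = 0.44 × 19.9 × 0.00174 = 0.01524 kg/m.
D = 2.40²/(4π × 1080 × 0.01524²) = 1.83 m²/day.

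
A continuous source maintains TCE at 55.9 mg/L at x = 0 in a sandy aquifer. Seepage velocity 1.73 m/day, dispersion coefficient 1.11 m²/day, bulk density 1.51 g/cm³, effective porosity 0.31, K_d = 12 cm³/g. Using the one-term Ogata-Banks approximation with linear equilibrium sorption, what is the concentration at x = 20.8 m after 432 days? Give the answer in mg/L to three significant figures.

1.13 mg/L

Retardation factor R = 1 + ρ_b·K_d/n = 1 + 1.51 × 12/0.31 = 59.45.
Sorption retards both mechanisms: v_R = v/R = 0.02910 m/day, D_R = D/R = 0.01867 m²/day.
v_R·t = 0.02910 × 432 = 12.5712 m; 2√(D_R t) = 5.680 m; argument = (20.8 − 12.5712)/5.680 = 1.449.
C = C₀ × ½·erfc(1.449) = 55.9 × 0.02022 = 1.13 mg/L.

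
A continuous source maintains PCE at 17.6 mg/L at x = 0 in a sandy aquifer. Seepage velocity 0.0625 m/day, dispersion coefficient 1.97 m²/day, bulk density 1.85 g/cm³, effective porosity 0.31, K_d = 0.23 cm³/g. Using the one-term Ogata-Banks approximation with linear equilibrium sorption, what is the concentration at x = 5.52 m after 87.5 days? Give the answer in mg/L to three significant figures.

6.95 mg/L

Retardation factor R = 1 + ρ_b·K_d/n = 1 + 1.85 × 0.23/0.31 = 2.373.
Sorption retards both mechanisms: v_R = v/R = 0.02634 m/day, D_R = D/R = 0.8302 m²/day.
v_R·t = 0.02634 × 87.5 = 2.30475 m; 2√(D_R t) = 17.05 m; argument = (5.52 − 2.30475)/17.05 = 0.1886.
C = C₀ × ½·erfc(0.1886) = 17.6 × 0.3948 = 6.95 mg/L.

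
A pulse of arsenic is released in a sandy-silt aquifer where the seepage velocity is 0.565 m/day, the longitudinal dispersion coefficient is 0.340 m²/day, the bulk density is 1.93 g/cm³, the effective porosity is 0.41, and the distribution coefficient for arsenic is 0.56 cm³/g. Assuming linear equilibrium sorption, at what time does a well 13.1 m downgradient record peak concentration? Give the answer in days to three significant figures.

Retardation factor R = 1 + ρ_b·K_d/n = 1 + 1.93 × 0.56/0.41 = 3.636.
Sorption retards both mechanisms: v_R = v/R = 0.1554 m/day, D_R = D/R = 0.09351 m²/day.
Peak time from v_R²t² + 2D_R t − x² = 0: t = (√(D_R² + v_R²x²) − D_R)/v_R².
√(D_R² + v_R²x²) = √(0.09351² + 0.1554² × 13.1²) = 2.038; v_R² = 0.02415.
t = (2.038 − 0.09351)/0.02415 = 80.5 days.

80.5 days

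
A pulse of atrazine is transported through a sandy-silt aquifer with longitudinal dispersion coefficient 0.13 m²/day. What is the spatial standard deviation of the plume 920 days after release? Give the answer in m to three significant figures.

Dispersive spreading gives a Gaussian with σ² = 2Dt; advection only shifts the center.
σ = √(2 × 0.13 × 920) = 15.5 m.

15.5 m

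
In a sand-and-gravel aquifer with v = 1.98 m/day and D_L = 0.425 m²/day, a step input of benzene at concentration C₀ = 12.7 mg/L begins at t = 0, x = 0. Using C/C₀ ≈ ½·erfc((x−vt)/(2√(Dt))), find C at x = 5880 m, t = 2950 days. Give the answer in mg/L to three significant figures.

2.77 mg/L

For a continuous step input, C/C₀ ≈ ½·erfc((x−vt)/(2√(Dt))).
vt = 1.98 × 2950 = 5841 m and 2√(Dt) = 2√(0.425 × 2950) = 70.82 m.
Argument (x−vt)/(2√(Dt)) = (5880 − 5841)/70.82 = 0.5507; ½·erfc(0.5507) = 0.2180.
C = 12.7 × 0.2180 = 2.77 mg/L.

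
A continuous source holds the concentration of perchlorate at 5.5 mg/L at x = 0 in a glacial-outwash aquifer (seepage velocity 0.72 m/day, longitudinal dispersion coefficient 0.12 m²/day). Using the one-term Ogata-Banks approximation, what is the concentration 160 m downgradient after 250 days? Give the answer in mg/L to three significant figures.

For a continuous step input, C/C₀ ≈ ½·erfc((x−vt)/(2√(Dt))).
vt = 0.72 × 250 = 180 m and 2√(Dt) = 2√(0.12 × 250) = 10.95 m.
Argument (x−vt)/(2√(Dt)) = (160 − 180)/10.95 = -1.826; ½·erfc(-1.826) = 0.9951.
C = 5.5 × 0.9951 = 5.47 mg/L.

5.47 mg/L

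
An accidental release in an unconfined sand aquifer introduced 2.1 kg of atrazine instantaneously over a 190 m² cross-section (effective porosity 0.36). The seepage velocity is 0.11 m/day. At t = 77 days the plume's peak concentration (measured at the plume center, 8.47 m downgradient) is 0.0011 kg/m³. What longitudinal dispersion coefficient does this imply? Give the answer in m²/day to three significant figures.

At the plume center C_max = M/(n_e·A·√(4πDt)), so D = M²/(4πt·(n_e·A·C_max)²).
n_e·A·C_max = 0.36 × 190 × 0.0011 = 0.07524 kg/m.
D = 2.1²/(4π × 77 × 0.07524²) = 0.805 m²/day.

0.805 m²/day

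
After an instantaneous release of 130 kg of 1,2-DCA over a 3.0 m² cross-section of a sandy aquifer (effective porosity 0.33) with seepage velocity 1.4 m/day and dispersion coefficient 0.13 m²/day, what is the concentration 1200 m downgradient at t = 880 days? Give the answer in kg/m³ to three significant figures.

0.370 kg/m³

For an instantaneous plane source, C(x,t) = M/(n_e·A·√(4πDt)) · exp(−(x−vt)²/(4Dt)), with n_e·A the pore (flow) area.
Plume center vt = 1.4 × 880 = 1232 m, so the well at 1200 m is 32 m upgradient of the peak.
√(4πDt) = 37.92 m, giving peak height M/(n_e·A·√(4πDt)) = 130/(0.33 × 3.0 × 37.92) = 3.463 kg/m³.
(x−vt)²/(4Dt) = (-32)²/(4 × 0.13 × 880) = 2.238; exp(−2.238) = 0.1067.
C = 3.463 × 0.1067 = 0.370 kg/m³.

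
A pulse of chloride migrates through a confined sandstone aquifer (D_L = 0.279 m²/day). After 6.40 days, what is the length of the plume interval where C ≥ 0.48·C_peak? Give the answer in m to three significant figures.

The plume is Gaussian with σ = √(2Dt) = √(2 × 0.279 × 6.40) = 1.890 m.
C/C_peak = exp(−Δx²/(2σ²)) = 0.48 ⇒ Δx = σ·√(−2 ln 0.48) = 1.890 × 1.212 = 2.291 m.
Width = 2Δx = 4.58 m.

4.58 m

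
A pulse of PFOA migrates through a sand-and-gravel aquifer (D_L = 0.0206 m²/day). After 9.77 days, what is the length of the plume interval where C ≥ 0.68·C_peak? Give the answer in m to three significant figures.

The plume is Gaussian with σ = √(2Dt) = √(2 × 0.0206 × 9.77) = 0.6344 m.
C/C_peak = exp(−Δx²/(2σ²)) = 0.68 ⇒ Δx = σ·√(−2 ln 0.68) = 0.6344 × 0.8783 = 0.5572 m.
Width = 2Δx = 1.11 m.

1.11 m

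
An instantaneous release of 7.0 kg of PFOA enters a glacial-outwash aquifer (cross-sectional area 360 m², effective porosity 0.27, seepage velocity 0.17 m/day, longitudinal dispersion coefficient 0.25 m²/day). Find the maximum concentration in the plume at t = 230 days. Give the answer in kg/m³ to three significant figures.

The peak of an instantaneous 1D plume sits at x = vt; there the Gaussian factor is 1 and C_max = M/(n_e·A·√(4πDt)), where n_e·A is the pore area the mass is dissolved in.
√(4πDt) = √(4π × 0.25 × 230) = 26.88 m, so C_max = 7.0/(0.27 × 360 × 26.88) = 0.00268 kg/m³.

0.00268 kg/m³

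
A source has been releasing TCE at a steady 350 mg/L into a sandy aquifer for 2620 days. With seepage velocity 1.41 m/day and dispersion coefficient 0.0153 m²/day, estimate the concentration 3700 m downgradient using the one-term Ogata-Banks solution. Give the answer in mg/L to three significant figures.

90.5 mg/L

For a continuous step input, C/C₀ ≈ ½·erfc((x−vt)/(2√(Dt))).
vt = 1.41 × 2620 = 3694.2 m and 2√(Dt) = 2√(0.0153 × 2620) = 12.66 m.
Argument (x−vt)/(2√(Dt)) = (3700 − 3694.2)/12.66 = 0.4581; ½·erfc(0.4581) = 0.2585.
C = 350 × 0.2585 = 90.5 mg/L.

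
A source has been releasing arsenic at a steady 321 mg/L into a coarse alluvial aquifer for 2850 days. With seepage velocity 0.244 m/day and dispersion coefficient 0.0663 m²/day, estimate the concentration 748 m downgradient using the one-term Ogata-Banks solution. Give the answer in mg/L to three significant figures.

For a continuous step input, C/C₀ ≈ ½·erfc((x−vt)/(2√(Dt))).
vt = 0.244 × 2850 = 695.4 m and 2√(Dt) = 2√(0.0663 × 2850) = 27.49 m.
Argument (x−vt)/(2√(Dt)) = (748 − 695.4)/27.49 = 1.913; ½·erfc(1.913) = 0.003411.
C = 321 × 0.003411 = 1.09 mg/L.

1.09 mg/L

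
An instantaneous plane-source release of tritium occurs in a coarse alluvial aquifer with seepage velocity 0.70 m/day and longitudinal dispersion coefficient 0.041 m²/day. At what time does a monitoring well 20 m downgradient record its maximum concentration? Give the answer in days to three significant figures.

For the 1D instantaneous-source solution, setting ∂C/∂t = 0 at fixed x gives v²t² + 2Dt − x² = 0, so t = (√(D² + v²x²) − D)/v².
√(D² + v²x²) = √(0.041² + 0.70² × 20²) = 14.00; v² = 0.49.
t = (14.00 − 0.041)/0.49 = 28.5 days (vs. the pure-advection estimate x/v = 28.6 d).

28.5 days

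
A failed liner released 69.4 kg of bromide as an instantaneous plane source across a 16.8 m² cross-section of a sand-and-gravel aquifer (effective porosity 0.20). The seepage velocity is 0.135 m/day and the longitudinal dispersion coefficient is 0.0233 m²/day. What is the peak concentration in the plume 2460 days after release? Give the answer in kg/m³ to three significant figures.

0.770 kg/m³

The peak of an instantaneous 1D plume sits at x = vt; there the Gaussian factor is 1 and C_max = M/(n_e·A·√(4πDt)), where n_e·A is the pore area the mass is dissolved in.
√(4πDt) = √(4π × 0.0233 × 2460) = 26.84 m, so C_max = 69.4/(0.20 × 16.8 × 26.84) = 0.770 kg/m³.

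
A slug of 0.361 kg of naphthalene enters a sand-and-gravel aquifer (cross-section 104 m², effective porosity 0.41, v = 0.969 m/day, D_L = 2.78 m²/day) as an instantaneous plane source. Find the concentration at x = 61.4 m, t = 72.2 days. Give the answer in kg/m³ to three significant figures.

For an instantaneous plane source, C(x,t) = M/(n_e·A·√(4πDt)) · exp(−(x−vt)²/(4Dt)), with n_e·A the pore (flow) area.
Plume center vt = 0.969 × 72.2 = 69.9618 m, so the well at 61.4 m is 8.5618 m upgradient of the peak.
√(4πDt) = 50.22 m, giving peak height M/(n_e·A·√(4πDt)) = 0.361/(0.41 × 104 × 50.22) = 0.0001686 kg/m³.
(x−vt)²/(4Dt) = (-8.5618)²/(4 × 2.78 × 72.2) = 0.09130; exp(−0.09130) = 0.9127.
C = 0.0001686 × 0.9127 = 0.000154 kg/m³.

0.000154 kg/m³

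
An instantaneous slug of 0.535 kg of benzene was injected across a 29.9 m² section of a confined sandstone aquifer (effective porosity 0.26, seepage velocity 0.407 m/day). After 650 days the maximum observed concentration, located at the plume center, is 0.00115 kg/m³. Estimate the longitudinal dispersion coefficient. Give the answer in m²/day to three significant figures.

At the plume center C_max = M/(n_e·A·√(4πDt)), so D = M²/(4πt·(n_e·A·C_max)²).
n_e·A·C_max = 0.26 × 29.9 × 0.00115 = 0.008940 kg/m.
D = 0.535²/(4π × 650 × 0.008940²) = 0.438 m²/day.

0.438 m²/day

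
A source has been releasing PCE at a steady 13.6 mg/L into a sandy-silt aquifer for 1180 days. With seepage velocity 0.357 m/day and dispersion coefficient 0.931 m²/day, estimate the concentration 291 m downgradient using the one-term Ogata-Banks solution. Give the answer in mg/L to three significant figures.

For a continuous step input, C/C₀ ≈ ½·erfc((x−vt)/(2√(Dt))).
vt = 0.357 × 1180 = 421.26 m and 2√(Dt) = 2√(0.931 × 1180) = 66.29 m.
Argument (x−vt)/(2√(Dt)) = (291 − 421.26)/66.29 = -1.965; ½·erfc(-1.965) = 0.9973.
C = 13.6 × 0.9973 = 13.6 mg/L.

13.6 mg/L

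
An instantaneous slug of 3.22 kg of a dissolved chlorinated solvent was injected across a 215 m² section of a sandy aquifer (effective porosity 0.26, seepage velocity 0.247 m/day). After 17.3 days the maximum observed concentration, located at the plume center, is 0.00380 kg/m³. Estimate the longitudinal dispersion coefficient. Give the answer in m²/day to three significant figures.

At the plume center C_max = M/(n_e·A·√(4πDt)), so D = M²/(4πt·(n_e·A·C_max)²).
n_e·A·C_max = 0.26 × 215 × 0.00380 = 0.2124 kg/m.
D = 3.22²/(4π × 17.3 × 0.2124²) = 1.06 m²/day.

1.06 m²/day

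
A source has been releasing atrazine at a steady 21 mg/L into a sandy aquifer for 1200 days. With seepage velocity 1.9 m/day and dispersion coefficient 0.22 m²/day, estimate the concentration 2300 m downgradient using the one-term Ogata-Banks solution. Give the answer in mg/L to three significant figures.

For a continuous step input, C/C₀ ≈ ½·erfc((x−vt)/(2√(Dt))).
vt = 1.9 × 1200 = 2280 m and 2√(Dt) = 2√(0.22 × 1200) = 32.50 m.
Argument (x−vt)/(2√(Dt)) = (2300 − 2280)/32.50 = 0.6154; ½·erfc(0.6154) = 0.1921.
C = 21 × 0.1921 = 4.03 mg/L.

4.03 mg/L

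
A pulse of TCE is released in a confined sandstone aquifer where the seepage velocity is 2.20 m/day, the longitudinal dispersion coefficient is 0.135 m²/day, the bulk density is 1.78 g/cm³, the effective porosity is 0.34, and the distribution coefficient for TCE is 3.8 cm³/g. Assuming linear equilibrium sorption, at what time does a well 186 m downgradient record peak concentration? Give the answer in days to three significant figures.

1770 days

Retardation factor R = 1 + ρ_b·K_d/n = 1 + 1.78 × 3.8/0.34 = 20.89.
Sorption retards both mechanisms: v_R = v/R = 0.1053 m/day, D_R = D/R = 0.006462 m²/day.
Peak time from v_R²t² + 2D_R t − x² = 0: t = (√(D_R² + v_R²x²) − D_R)/v_R².
√(D_R² + v_R²x²) = √(0.006462² + 0.1053² × 186²) = 19.59; v_R² = 0.01109.
t = (19.59 − 0.006462)/0.01109 = 1770 days.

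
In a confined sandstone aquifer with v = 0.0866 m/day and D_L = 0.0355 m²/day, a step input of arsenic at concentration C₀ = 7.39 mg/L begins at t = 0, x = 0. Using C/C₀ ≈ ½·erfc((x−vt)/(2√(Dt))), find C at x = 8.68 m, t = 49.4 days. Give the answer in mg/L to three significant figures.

0.0693 mg/L

For a continuous step input, C/C₀ ≈ ½·erfc((x−vt)/(2√(Dt))).
vt = 0.0866 × 49.4 = 4.27804 m and 2√(Dt) = 2√(0.0355 × 49.4) = 2.649 m.
Argument (x−vt)/(2√(Dt)) = (8.68 − 4.27804)/2.649 = 1.662; ½·erfc(1.662) = 0.009376.
C = 7.39 × 0.009376 = 0.0693 mg/L.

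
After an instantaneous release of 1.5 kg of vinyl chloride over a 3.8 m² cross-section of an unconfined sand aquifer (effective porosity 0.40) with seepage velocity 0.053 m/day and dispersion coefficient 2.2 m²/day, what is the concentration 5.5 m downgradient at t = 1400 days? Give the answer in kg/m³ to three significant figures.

For an instantaneous plane source, C(x,t) = M/(n_e·A·√(4πDt)) · exp(−(x−vt)²/(4Dt)), with n_e·A the pore (flow) area.
Plume center vt = 0.053 × 1400 = 74.2 m, so the well at 5.5 m is 68.7 m upgradient of the peak.
√(4πDt) = 196.7 m, giving peak height M/(n_e·A·√(4πDt)) = 1.5/(0.40 × 3.8 × 196.7) = 0.005017 kg/m³.
(x−vt)²/(4Dt) = (-68.7)²/(4 × 2.2 × 1400) = 0.3831; exp(−0.3831) = 0.6817.
C = 0.005017 × 0.6817 = 0.00342 kg/m³.

0.00342 kg/m³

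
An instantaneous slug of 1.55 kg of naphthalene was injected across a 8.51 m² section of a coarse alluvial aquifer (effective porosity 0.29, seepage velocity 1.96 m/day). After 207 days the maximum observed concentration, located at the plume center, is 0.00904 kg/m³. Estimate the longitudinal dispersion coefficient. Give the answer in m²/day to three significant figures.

1.86 m²/day

At the plume center C_max = M/(n_e·A·√(4πDt)), so D = M²/(4πt·(n_e·A·C_max)²).
n_e·A·C_max = 0.29 × 8.51 × 0.00904 = 0.02231 kg/m.
D = 1.55²/(4π × 207 × 0.02231²) = 1.86 m²/day.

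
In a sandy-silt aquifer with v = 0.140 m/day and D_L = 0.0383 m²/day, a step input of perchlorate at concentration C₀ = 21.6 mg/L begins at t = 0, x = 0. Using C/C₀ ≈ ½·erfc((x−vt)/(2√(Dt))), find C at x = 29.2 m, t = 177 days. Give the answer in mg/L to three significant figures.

For a continuous step input, C/C₀ ≈ ½·erfc((x−vt)/(2√(Dt))).
vt = 0.140 × 177 = 24.78 m and 2√(Dt) = 2√(0.0383 × 177) = 5.207 m.
Argument (x−vt)/(2√(Dt)) = (29.2 − 24.78)/5.207 = 0.8489; ½·erfc(0.8489) = 0.1150.
C = 21.6 × 0.1150 = 2.48 mg/L.

2.48 mg/L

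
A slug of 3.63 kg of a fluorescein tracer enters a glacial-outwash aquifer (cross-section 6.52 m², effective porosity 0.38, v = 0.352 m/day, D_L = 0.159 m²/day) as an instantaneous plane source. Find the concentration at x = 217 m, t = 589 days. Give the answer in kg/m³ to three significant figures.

0.0333 kg/m³

For an instantaneous plane source, C(x,t) = M/(n_e·A·√(4πDt)) · exp(−(x−vt)²/(4Dt)), with n_e·A the pore (flow) area.
Plume center vt = 0.352 × 589 = 207.328 m, so the well at 217 m is 9.672 m downgradient of the peak.
√(4πDt) = 34.31 m, giving peak height M/(n_e·A·√(4πDt)) = 3.63/(0.38 × 6.52 × 34.31) = 0.04270 kg/m³.
(x−vt)²/(4Dt) = (9.672)²/(4 × 0.159 × 589) = 0.2497; exp(−0.2497) = 0.7790.
C = 0.04270 × 0.7790 = 0.0333 kg/m³.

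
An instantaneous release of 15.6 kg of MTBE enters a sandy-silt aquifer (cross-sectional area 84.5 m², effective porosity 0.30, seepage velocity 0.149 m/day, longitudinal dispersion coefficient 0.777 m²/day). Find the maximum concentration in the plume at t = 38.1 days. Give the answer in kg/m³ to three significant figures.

0.0319 kg/m³

The peak of an instantaneous 1D plume sits at x = vt; there the Gaussian factor is 1 and C_max = M/(n_e·A·√(4πDt)), where n_e·A is the pore area the mass is dissolved in.
√(4πDt) = √(4π × 0.777 × 38.1) = 19.29 m, so C_max = 15.6/(0.30 × 84.5 × 19.29) = 0.0319 kg/m³.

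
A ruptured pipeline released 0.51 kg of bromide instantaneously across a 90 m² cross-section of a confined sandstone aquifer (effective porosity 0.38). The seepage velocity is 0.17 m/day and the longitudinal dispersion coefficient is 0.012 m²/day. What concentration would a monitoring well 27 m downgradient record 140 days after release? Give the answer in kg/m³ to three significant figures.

0.000707 kg/m³

For an instantaneous plane source, C(x,t) = M/(n_e·A·√(4πDt)) · exp(−(x−vt)²/(4Dt)), with n_e·A the pore (flow) area.
Plume center vt = 0.17 × 140 = 23.8 m, so the well at 27 m is 3.2 m downgradient of the peak.
√(4πDt) = 4.595 m, giving peak height M/(n_e·A·√(4πDt)) = 0.51/(0.38 × 90 × 4.595) = 0.003245 kg/m³.
(x−vt)²/(4Dt) = (3.2)²/(4 × 0.012 × 140) = 1.524; exp(−1.524) = 0.2178.
C = 0.003245 × 0.2178 = 0.000707 kg/m³.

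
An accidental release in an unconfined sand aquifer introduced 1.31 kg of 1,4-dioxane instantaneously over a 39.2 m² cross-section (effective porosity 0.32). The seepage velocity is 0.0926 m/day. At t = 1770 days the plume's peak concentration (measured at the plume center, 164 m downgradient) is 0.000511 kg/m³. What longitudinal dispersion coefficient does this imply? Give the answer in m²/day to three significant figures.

1.88 m²/day

At the plume center C_max = M/(n_e·A·√(4πDt)), so D = M²/(4πt·(n_e·A·C_max)²).
n_e·A·C_max = 0.32 × 39.2 × 0.000511 = 0.006410 kg/m.
D = 1.31²/(4π × 1770 × 0.006410²) = 1.88 m²/day.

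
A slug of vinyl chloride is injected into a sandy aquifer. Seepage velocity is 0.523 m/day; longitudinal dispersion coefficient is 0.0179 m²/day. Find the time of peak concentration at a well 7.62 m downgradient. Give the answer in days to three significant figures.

14.5 days

For the 1D instantaneous-source solution, setting ∂C/∂t = 0 at fixed x gives v²t² + 2Dt − x² = 0, so t = (√(D² + v²x²) − D)/v².
√(D² + v²x²) = √(0.0179² + 0.523² × 7.62²) = 3.985; v² = 0.273529.
t = (3.985 − 0.0179)/0.273529 = 14.5 days (vs. the pure-advection estimate x/v = 14.6 d).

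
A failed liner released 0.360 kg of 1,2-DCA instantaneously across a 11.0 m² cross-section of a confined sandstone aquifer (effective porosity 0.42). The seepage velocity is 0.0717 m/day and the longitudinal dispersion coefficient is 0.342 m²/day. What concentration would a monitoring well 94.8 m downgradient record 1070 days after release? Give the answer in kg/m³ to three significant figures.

0.000919 kg/m³

For an instantaneous plane source, C(x,t) = M/(n_e·A·√(4πDt)) · exp(−(x−vt)²/(4Dt)), with n_e·A the pore (flow) area.
Plume center vt = 0.0717 × 1070 = 76.719 m, so the well at 94.8 m is 18.081 m downgradient of the peak.
√(4πDt) = 67.81 m, giving peak height M/(n_e·A·√(4πDt)) = 0.360/(0.42 × 11.0 × 67.81) = 0.001149 kg/m³.
(x−vt)²/(4Dt) = (18.081)²/(4 × 0.342 × 1070) = 0.2233; exp(−0.2233) = 0.7999.
C = 0.001149 × 0.7999 = 0.000919 kg/m³.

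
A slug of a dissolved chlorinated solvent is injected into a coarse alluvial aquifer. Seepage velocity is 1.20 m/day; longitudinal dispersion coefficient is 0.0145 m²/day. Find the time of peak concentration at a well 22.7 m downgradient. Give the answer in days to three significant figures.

For the 1D instantaneous-source solution, setting ∂C/∂t = 0 at fixed x gives v²t² + 2Dt − x² = 0, so t = (√(D² + v²x²) − D)/v².
√(D² + v²x²) = √(0.0145² + 1.20² × 22.7²) = 27.24; v² = 1.44.
t = (27.24 − 0.0145)/1.44 = 18.9 days (vs. the pure-advection estimate x/v = 18.9 d).

18.9 days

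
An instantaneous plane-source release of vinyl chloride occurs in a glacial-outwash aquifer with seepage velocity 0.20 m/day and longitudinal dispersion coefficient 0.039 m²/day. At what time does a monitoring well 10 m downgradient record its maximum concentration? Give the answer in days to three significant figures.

49.0 days

For the 1D instantaneous-source solution, setting ∂C/∂t = 0 at fixed x gives v²t² + 2Dt − x² = 0, so t = (√(D² + v²x²) − D)/v².
√(D² + v²x²) = √(0.039² + 0.20² × 10²) = 2.000; v² = 0.04.
t = (2.000 − 0.039)/0.04 = 49.0 days (vs. the pure-advection estimate x/v = 50.0 d).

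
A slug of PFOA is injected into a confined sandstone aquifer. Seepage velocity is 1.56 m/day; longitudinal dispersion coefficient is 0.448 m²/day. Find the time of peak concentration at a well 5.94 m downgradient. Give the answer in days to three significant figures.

For the 1D instantaneous-source solution, setting ∂C/∂t = 0 at fixed x gives v²t² + 2Dt − x² = 0, so t = (√(D² + v²x²) − D)/v².
√(D² + v²x²) = √(0.448² + 1.56² × 5.94²) = 9.277; v² = 2.4336.
t = (9.277 − 0.448)/2.4336 = 3.63 days (vs. the pure-advection estimate x/v = 3.81 d).

3.63 days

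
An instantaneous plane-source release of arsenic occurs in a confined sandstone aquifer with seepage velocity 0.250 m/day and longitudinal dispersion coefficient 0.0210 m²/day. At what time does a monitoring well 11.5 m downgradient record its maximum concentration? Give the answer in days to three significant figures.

45.7 days

For the 1D instantaneous-source solution, setting ∂C/∂t = 0 at fixed x gives v²t² + 2Dt − x² = 0, so t = (√(D² + v²x²) − D)/v².
√(D² + v²x²) = √(0.0210² + 0.250² × 11.5²) = 2.875; v² = 0.0625.
t = (2.875 − 0.0210)/0.0625 = 45.7 days (vs. the pure-advection estimate x/v = 46.0 d).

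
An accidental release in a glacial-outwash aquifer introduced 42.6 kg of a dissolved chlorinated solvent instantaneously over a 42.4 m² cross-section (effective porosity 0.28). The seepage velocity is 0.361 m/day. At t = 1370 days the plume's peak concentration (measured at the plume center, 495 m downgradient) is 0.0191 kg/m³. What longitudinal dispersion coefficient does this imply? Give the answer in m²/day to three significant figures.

2.05 m²/day

At the plume center C_max = M/(n_e·A·√(4πDt)), so D = M²/(4πt·(n_e·A·C_max)²).
n_e·A·C_max = 0.28 × 42.4 × 0.0191 = 0.2268 kg/m.
D = 42.6²/(4π × 1370 × 0.2268²) = 2.05 m²/day.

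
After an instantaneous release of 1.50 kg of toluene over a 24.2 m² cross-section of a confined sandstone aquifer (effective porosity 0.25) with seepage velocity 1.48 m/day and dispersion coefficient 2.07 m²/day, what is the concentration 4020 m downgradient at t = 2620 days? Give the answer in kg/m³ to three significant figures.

For an instantaneous plane source, C(x,t) = M/(n_e·A·√(4πDt)) · exp(−(x−vt)²/(4Dt)), with n_e·A the pore (flow) area.
Plume center vt = 1.48 × 2620 = 3877.6 m, so the well at 4020 m is 142.4 m downgradient of the peak.
√(4πDt) = 261.1 m, giving peak height M/(n_e·A·√(4πDt)) = 1.50/(0.25 × 24.2 × 261.1) = 0.0009496 kg/m³.
(x−vt)²/(4Dt) = (142.4)²/(4 × 2.07 × 2620) = 0.9347; exp(−0.9347) = 0.3927.
C = 0.0009496 × 0.3927 = 0.000373 kg/m³.

0.000373 kg/m³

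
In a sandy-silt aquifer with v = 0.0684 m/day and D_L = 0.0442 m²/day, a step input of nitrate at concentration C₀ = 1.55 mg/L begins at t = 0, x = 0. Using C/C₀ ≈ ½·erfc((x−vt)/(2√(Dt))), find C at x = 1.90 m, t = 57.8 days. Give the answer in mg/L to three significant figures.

For a continuous step input, C/C₀ ≈ ½·erfc((x−vt)/(2√(Dt))).
vt = 0.0684 × 57.8 = 3.95352 m and 2√(Dt) = 2√(0.0442 × 57.8) = 3.197 m.
Argument (x−vt)/(2√(Dt)) = (1.90 − 3.95352)/3.197 = -0.6423; ½·erfc(-0.6423) = 0.8182.
C = 1.55 × 0.8182 = 1.27 mg/L.

1.27 mg/L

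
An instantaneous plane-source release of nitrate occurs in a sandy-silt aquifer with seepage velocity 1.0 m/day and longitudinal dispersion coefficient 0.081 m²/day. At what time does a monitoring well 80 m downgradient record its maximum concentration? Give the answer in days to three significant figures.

For the 1D instantaneous-source solution, setting ∂C/∂t = 0 at fixed x gives v²t² + 2Dt − x² = 0, so t = (√(D² + v²x²) − D)/v².
√(D² + v²x²) = √(0.081² + 1.0² × 80²) = 80.00; v² = 1.
t = (80.00 − 0.081)/1 = 79.9 days (vs. the pure-advection estimate x/v = 80.0 d).

79.9 days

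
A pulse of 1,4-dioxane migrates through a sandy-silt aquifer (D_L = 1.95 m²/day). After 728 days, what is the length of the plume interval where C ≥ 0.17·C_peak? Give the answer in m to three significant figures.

201 m

The plume is Gaussian with σ = √(2Dt) = √(2 × 1.95 × 728) = 53.28 m.
C/C_peak = exp(−Δx²/(2σ²)) = 0.17 ⇒ Δx = σ·√(−2 ln 0.17) = 53.28 × 1.883 = 100.3 m.
Width = 2Δx = 201 m.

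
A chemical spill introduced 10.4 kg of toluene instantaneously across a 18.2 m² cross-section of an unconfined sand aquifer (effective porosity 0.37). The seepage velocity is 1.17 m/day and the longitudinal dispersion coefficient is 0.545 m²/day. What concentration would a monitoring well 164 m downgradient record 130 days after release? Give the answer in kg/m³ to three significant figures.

0.0314 kg/m³

For an instantaneous plane source, C(x,t) = M/(n_e·A·√(4πDt)) · exp(−(x−vt)²/(4Dt)), with n_e·A the pore (flow) area.
Plume center vt = 1.17 × 130 = 152.1 m, so the well at 164 m is 11.9 m downgradient of the peak.
√(4πDt) = 29.84 m, giving peak height M/(n_e·A·√(4πDt)) = 10.4/(0.37 × 18.2 × 29.84) = 0.05176 kg/m³.
(x−vt)²/(4Dt) = (11.9)²/(4 × 0.545 × 130) = 0.4997; exp(−0.4997) = 0.6067.
C = 0.05176 × 0.6067 = 0.0314 kg/m³.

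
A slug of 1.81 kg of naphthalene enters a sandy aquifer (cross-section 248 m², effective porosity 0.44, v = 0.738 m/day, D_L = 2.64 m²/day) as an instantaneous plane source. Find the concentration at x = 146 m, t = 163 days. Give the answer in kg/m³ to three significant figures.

For an instantaneous plane source, C(x,t) = M/(n_e·A·√(4πDt)) · exp(−(x−vt)²/(4Dt)), with n_e·A the pore (flow) area.
Plume center vt = 0.738 × 163 = 120.294 m, so the well at 146 m is 25.706 m downgradient of the peak.
√(4πDt) = 73.54 m, giving peak height M/(n_e·A·√(4πDt)) = 1.81/(0.44 × 248 × 73.54) = 0.0002256 kg/m³.
(x−vt)²/(4Dt) = (25.706)²/(4 × 2.64 × 163) = 0.3839; exp(−0.3839) = 0.6812.
C = 0.0002256 × 0.6812 = 0.000154 kg/m³.

0.000154 kg/m³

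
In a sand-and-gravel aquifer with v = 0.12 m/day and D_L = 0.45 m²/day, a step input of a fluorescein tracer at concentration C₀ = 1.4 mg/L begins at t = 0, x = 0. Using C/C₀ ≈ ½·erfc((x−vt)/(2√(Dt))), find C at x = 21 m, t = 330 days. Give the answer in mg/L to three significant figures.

For a continuous step input, C/C₀ ≈ ½·erfc((x−vt)/(2√(Dt))).
vt = 0.12 × 330 = 39.6 m and 2√(Dt) = 2√(0.45 × 330) = 24.37 m.
Argument (x−vt)/(2√(Dt)) = (21 − 39.6)/24.37 = -0.7632; ½·erfc(-0.7632) = 0.8598.
C = 1.4 × 0.8598 = 1.20 mg/L.

1.20 mg/L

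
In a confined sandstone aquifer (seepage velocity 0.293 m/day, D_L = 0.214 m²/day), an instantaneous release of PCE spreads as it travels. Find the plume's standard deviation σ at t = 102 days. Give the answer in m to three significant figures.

6.61 m

Dispersive spreading gives a Gaussian with σ² = 2Dt; advection only shifts the center.
σ = √(2 × 0.214 × 102) = 6.61 m.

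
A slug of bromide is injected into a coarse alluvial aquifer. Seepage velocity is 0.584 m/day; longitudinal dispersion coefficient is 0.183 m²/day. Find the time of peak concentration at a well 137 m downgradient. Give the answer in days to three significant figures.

234 days

For the 1D instantaneous-source solution, setting ∂C/∂t = 0 at fixed x gives v²t² + 2Dt − x² = 0, so t = (√(D² + v²x²) − D)/v².
√(D² + v²x²) = √(0.183² + 0.584² × 137²) = 80.01; v² = 0.341056.
t = (80.01 − 0.183)/0.341056 = 234 days (vs. the pure-advection estimate x/v = 235 d).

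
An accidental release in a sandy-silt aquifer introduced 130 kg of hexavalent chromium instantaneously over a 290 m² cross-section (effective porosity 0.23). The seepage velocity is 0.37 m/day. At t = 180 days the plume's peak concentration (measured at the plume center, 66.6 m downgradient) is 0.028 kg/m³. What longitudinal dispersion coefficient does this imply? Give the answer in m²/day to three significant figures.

2.14 m²/day

At the plume center C_max = M/(n_e·A·√(4πDt)), so D = M²/(4πt·(n_e·A·C_max)²).
n_e·A·C_max = 0.23 × 290 × 0.028 = 1.868 kg/m.
D = 130²/(4π × 180 × 1.868²) = 2.14 m²/day.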